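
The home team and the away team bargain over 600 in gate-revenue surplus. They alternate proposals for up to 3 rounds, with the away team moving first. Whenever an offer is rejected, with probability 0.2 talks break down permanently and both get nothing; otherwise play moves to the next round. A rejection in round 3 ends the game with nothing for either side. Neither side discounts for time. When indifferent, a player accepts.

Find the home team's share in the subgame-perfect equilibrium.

Round 3 (the away team proposes): rejection yields 0 for the home team; the away team offers 0 and keeps 600.
Round 2 (the home team proposes): rejecting gives the away team an expected 0.8 × 600 = 480, so the home team offers 480, keeping 120.
Round 1 (the away team proposes): rejecting gives the home team an expected 0.8 × 120 = 96; the away team offers that and keeps 504.

96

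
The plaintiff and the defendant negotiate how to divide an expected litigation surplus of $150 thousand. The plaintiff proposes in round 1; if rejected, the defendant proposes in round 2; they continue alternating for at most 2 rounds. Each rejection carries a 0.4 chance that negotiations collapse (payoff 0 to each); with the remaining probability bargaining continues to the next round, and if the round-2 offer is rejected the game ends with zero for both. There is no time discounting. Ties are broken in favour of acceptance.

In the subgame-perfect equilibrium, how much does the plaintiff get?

60

Round 2 (the defendant proposes): rejection yields 0 for the plaintiff; the defendant offers 0 and keeps 150.
Round 1 (the plaintiff proposes): rejecting gives the defendant an expected 0.6 × 150 = 90; the plaintiff offers that and keeps 60.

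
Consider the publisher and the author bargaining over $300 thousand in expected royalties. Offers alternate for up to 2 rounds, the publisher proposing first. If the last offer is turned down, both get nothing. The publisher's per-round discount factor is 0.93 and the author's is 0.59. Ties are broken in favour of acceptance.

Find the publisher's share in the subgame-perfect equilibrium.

Round 2 (the author proposes): rejection yields 0 for the publisher; the author offers 0 and keeps 300.
Round 1 (the publisher proposes): the author can get 300 next round, worth 0.59 × 300 = 177 now. The publisher offers 177 and keeps 300 − 177 = 123.

123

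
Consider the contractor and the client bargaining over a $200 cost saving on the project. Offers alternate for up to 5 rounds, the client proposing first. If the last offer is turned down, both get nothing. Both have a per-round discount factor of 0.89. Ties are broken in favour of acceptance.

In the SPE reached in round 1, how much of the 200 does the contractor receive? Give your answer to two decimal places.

Round 5 (the client proposes): rejection yields 0 for the contractor; the client offers 0 and keeps 200.
Round 4 (the contractor proposes): the client can get 200 next round, worth 0.89 × 200 = 178 now, so the contractor offers 178, keeping 22.
Round 3 (the client proposes): the contractor can get 22 next round, worth 0.89 × 22 = 19.58 now, so the client offers 19.58, keeping 180.42.
Round 2 (the contractor proposes): the client can get 180.42 next round, worth 0.89 × 180.42 = 160.5738 now. The contractor offers 160.5738 and keeps 200 − 160.5738 = 39.4262.
Round 1 (the client proposes): the contractor can get 39.4262 next round, worth 0.89 × 39.4262 = 35.089318 now; the client offers that and keeps 164.910682.

35.09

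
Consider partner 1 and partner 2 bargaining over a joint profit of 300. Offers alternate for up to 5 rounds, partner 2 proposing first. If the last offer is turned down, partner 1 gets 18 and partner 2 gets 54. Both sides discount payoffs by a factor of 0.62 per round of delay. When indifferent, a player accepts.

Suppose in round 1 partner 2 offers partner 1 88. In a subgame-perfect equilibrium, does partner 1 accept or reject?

Round 5 (partner 2 proposes): partner 1 gets 18 if talks fail, so partner 2 offers 18 and keeps 282.
Round 4 (partner 1 proposes): partner 2 can get 282 next round, worth 0.62 × 282 = 174.84 now; partner 1 offers that and keeps 125.16.
Round 3 (partner 2 proposes): partner 1 can get 125.16 next round, worth 0.62 × 125.16 = 77.5992 now. Partner 2 offers 77.5992 and keeps 300 − 77.5992 = 222.4008.
Round 2 (partner 1 proposes): partner 2 can get 222.4008 next round, worth 0.62 × 222.4008 = 137.888496 now; partner 1 offers that and keeps 162.111504.
So by rejecting in round 1, partner 1 gets 162.111504 next round, worth 0.62 × 162.111504 = 100.50913248 now.
Offer 88 < 100.50913248, so partner 1 rejects.

Reject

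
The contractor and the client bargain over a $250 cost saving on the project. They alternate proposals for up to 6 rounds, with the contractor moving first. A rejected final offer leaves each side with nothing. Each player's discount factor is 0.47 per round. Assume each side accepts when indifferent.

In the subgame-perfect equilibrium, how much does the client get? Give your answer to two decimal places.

81.77

Round 6 (the client proposes): rejection yields 0 for the contractor; the client offers 0 and keeps 250.
Round 5 (the contractor proposes): the client can get 250 next round, worth 0.47 × 250 = 117.5 now. The contractor offers 117.5 and keeps 250 − 117.5 = 132.5.
Round 4 (the client proposes): the contractor can get 132.5 next round, worth 0.47 × 132.5 = 62.275 now; the client offers that and keeps 187.725.
Round 3 (the contractor proposes): the client can get 187.725 next round, worth 0.47 × 187.725 = 88.23075 now, so the contractor offers 88.23075, keeping 161.76925.
Round 2 (the client proposes): the contractor can get 161.76925 next round, worth 0.47 × 161.76925 = 76.0315475 now. The client offers 76.0315475 and keeps 250 − 76.0315475 = 173.9684525.
Round 1 (the contractor proposes): the client can get 173.9684525 next round, worth 0.47 × 173.9684525 = 81.765172675 now, so the contractor offers 81.765172675, keeping 168.234827325.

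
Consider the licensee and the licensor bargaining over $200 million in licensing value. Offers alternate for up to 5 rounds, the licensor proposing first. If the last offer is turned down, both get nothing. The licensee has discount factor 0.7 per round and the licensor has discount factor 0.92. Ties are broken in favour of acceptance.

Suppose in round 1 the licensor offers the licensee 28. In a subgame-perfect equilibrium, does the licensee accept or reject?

Accept

Round 5 (the licensor proposes): rejection yields 0 for the licensee; the licensor offers 0 and keeps 200.
Round 4 (the licensee proposes): the licensor can get 200 next round, worth 0.92 × 200 = 184 now; the licensee offers that and keeps 16.
Round 3 (the licensor proposes): the licensee can get 16 next round, worth 0.7 × 16 = 11.2 now; the licensor offers that and keeps 188.8.
Round 2 (the licensee proposes): the licensor can get 188.8 next round, worth 0.92 × 188.8 = 173.696 now; the licensee offers that and keeps 26.304.
So by rejecting in round 1, the licensee gets 26.304 next round, worth 0.7 × 26.304 = 18.4128 now.
Offer 28 ≥ 18.4128, so the licensee accepts.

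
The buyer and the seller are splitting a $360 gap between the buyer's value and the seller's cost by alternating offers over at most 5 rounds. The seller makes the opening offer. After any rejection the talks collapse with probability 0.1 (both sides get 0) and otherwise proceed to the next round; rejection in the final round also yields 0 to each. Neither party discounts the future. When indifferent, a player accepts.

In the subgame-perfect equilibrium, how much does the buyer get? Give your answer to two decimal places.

Round 5 (the seller proposes): rejection yields 0 for the buyer; the seller offers 0 and keeps 360.
Round 4 (the buyer proposes): rejecting gives the seller an expected 0.9 × 360 = 324; the buyer offers that and keeps 36.
Round 3 (the seller proposes): rejecting gives the buyer an expected 0.9 × 36 = 32.4. The seller offers 32.4 and keeps 360 − 32.4 = 327.6.
Round 2 (the buyer proposes): rejecting gives the seller an expected 0.9 × 327.6 = 294.84. The buyer offers 294.84 and keeps 360 − 294.84 = 65.16.
Round 1 (the seller proposes): rejecting gives the buyer an expected 0.9 × 65.16 = 58.644, so the seller offers 58.644, keeping 301.356.

58.64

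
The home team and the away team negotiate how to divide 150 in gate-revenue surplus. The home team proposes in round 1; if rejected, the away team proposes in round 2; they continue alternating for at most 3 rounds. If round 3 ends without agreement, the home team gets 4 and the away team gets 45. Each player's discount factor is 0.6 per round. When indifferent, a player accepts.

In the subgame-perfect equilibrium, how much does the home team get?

Round 3 (the home team proposes): the away team gets 45 if talks fail, so the home team offers 45 and keeps 105.
Round 2 (the away team proposes): the home team can get 105 next round, worth 0.6 × 105 = 63 now. The away team offers 63 and keeps 150 − 63 = 87.
Round 1 (the home team proposes): the away team can get 87 next round, worth 0.6 × 87 = 52.2 now, so the home team offers 52.2, keeping 97.8.

97.8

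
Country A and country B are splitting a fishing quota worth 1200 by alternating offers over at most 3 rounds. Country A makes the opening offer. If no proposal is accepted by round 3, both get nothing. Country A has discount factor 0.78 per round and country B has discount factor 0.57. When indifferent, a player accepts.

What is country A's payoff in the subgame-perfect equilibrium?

Round 3 (country A proposes): country B will accept anything ≥ 0, so country A offers 0 and keeps 1200.
Round 2 (country B proposes): country A can get 1200 next round, worth 0.78 × 1200 = 936 now, so country B offers 936, keeping 264.
Round 1 (country A proposes): country B can get 264 next round, worth 0.57 × 264 = 150.48 now; country A offers that and keeps 1049.52.

1049.52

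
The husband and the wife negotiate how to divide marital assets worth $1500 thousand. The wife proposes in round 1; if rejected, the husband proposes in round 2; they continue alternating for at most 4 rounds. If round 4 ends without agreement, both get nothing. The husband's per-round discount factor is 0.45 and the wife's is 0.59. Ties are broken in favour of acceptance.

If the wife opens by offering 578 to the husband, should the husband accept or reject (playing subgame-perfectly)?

Accept

Round 4 (the husband proposes): rejection yields 0 for the wife; the husband offers 0 and keeps 1500.
Round 3 (the wife proposes): the husband can get 1500 next round, worth 0.45 × 1500 = 675 now. The wife offers 675 and keeps 1500 − 675 = 825.
Round 2 (the husband proposes): the wife can get 825 next round, worth 0.59 × 825 = 486.75 now; the husband offers that and keeps 1013.25.
So by rejecting in round 1, the husband gets 1013.25 next round, worth 0.45 × 1013.25 = 455.9625 now.
Offer 578 ≥ 455.9625, so the husband accepts.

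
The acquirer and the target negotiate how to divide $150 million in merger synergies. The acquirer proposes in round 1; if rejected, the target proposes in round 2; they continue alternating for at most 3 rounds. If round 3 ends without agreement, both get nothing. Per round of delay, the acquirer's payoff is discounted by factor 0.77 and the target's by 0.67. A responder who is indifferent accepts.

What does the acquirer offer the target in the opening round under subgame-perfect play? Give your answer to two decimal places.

23.12

Round 3 (the acquirer proposes): the target will accept anything ≥ 0, so the acquirer offers 0 and keeps 150.
Round 2 (the target proposes): the acquirer can get 150 next round, worth 0.77 × 150 = 115.5 now; the target offers that and keeps 34.5.
Round 1 (the acquirer proposes): the target can get 34.5 next round, worth 0.67 × 34.5 = 23.115 now; the acquirer offers that and keeps 126.885.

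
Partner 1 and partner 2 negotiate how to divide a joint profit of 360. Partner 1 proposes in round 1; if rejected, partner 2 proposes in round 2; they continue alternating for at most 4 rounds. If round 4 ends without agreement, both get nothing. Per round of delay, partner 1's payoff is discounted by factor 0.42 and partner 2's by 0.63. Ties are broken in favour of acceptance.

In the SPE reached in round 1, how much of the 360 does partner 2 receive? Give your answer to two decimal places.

191.56

Round 4 (partner 2 proposes): partner 1 will accept anything ≥ 0, so partner 2 offers 0 and keeps 360.
Round 3 (partner 1 proposes): partner 2 can get 360 next round, worth 0.63 × 360 = 226.8 now; partner 1 offers that and keeps 133.2.
Round 2 (partner 2 proposes): partner 1 can get 133.2 next round, worth 0.42 × 133.2 = 55.944 now. Partner 2 offers 55.944 and keeps 360 − 55.944 = 304.056.
Round 1 (partner 1 proposes): partner 2 can get 304.056 next round, worth 0.63 × 304.056 = 191.55528 now; partner 1 offers that and keeps 168.44472.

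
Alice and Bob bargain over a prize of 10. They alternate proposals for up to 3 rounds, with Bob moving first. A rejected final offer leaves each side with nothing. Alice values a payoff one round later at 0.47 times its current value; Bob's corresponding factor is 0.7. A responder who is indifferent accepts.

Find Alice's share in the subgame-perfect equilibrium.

1.41

By backward induction:
Round 3 (Bob proposes): Alice will accept anything ≥ 0, so Bob offers 0 and keeps 10.
Round 2 (Alice proposes): Bob can get 10 next round, worth 0.7 × 10 = 7 now. Alice offers 7 and keeps 10 − 7 = 3.
Round 1 (Bob proposes): Alice can get 3 next round, worth 0.47 × 3 = 1.41 now, so Bob offers 1.41, keeping 8.59.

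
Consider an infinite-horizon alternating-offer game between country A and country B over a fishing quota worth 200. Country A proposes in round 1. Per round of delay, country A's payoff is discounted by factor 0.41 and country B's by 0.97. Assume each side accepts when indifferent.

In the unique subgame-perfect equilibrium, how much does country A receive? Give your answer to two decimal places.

9.96

When country A proposes, country B accepts any offer worth at least 0.97 times what country B would get by proposing next round; and vice versa.
This gives x = 200 − 0.97y and y = 200 − 0.41x, where x and y are each side's share when it proposes.
Hence (1 − 0.97·0.41)x = 200(1 − 0.97), i.e. 0.6023·x = 6.
x ≈ 9.9618; country B's share is 200 − x ≈ 190.0382.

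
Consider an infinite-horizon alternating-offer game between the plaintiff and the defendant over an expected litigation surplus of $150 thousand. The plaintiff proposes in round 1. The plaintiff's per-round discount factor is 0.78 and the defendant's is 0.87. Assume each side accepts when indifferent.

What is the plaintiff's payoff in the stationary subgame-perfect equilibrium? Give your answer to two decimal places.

When the plaintiff proposes, the defendant accepts any offer worth at least 0.87 times what the defendant would get by proposing next round; and vice versa.
This gives x = 150 − 0.87y and y = 150 − 0.78x, where x and y are each side's share when it proposes.
Hence (1 − 0.87·0.78)x = 150(1 − 0.87), i.e. 0.3214·x = 19.5.
x ≈ 60.6721; the defendant's share is 150 − x ≈ 89.3279.

60.67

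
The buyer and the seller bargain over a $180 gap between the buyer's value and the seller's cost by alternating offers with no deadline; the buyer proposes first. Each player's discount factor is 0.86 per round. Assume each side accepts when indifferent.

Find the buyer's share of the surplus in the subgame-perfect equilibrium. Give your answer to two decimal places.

Let x be the buyer's share when the buyer proposes and y be the seller's share when the seller proposes.
The seller accepts iff offered ≥ 0.86·y, so x = 180 − 0.86y. Symmetrically y = 180 − 0.86x.
Substituting: x = 180 − 0.86(180 − 0.86x), giving x(1 − 0.86·0.86) = 180(1 − 0.86).
So x = 180 × 0.14 / 0.2604 ≈ 96.7742, and the seller receives 180 − x ≈ 83.2258.

96.77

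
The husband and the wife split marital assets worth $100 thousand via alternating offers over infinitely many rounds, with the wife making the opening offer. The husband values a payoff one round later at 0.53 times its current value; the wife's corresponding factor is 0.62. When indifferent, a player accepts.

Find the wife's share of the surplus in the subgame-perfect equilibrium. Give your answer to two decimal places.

Let x be the wife's share when the wife proposes and y be the husband's share when the husband proposes.
The husband accepts iff offered ≥ 0.53·y, so x = 100 − 0.53y. Symmetrically y = 100 − 0.62x.
Substituting: x = 100 − 0.53(100 − 0.62x), giving x(1 − 0.62·0.53) = 100(1 − 0.53).
So x = 100 × 0.47 / 0.6714 ≈ 70.0030, and the husband receives 100 − x ≈ 29.9970.

70.00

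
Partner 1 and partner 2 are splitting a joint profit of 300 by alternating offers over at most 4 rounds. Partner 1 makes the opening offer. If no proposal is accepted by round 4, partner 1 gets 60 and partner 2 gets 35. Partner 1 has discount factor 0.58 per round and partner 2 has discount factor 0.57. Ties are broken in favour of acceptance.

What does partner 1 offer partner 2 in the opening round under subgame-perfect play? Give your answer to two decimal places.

Round 4 (partner 2 proposes): partner 1 gets 60 if talks fail, so partner 2 offers 60 and keeps 240.
Round 3 (partner 1 proposes): partner 2 can get 240 next round, worth 0.57 × 240 = 136.8 now, so partner 1 offers 136.8, keeping 163.2.
Round 2 (partner 2 proposes): partner 1 can get 163.2 next round, worth 0.58 × 163.2 = 94.656 now; partner 2 offers that and keeps 205.344.
Round 1 (partner 1 proposes): partner 2 can get 205.344 next round, worth 0.57 × 205.344 = 117.04608 now. Partner 1 offers 117.04608 and keeps 300 − 117.04608 = 182.95392.

117.05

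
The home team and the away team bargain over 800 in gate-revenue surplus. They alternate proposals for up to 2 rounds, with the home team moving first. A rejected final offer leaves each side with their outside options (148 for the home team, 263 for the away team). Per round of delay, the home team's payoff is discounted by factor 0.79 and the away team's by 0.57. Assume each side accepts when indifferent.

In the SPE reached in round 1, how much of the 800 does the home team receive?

By backward induction:
Round 2 (the away team proposes): the home team gets 148 if talks fail, so the away team offers 148 and keeps 652.
Round 1 (the home team proposes): the away team can get 652 next round, worth 0.57 × 652 = 371.64 now, so the home team offers 371.64, keeping 428.36.

428.36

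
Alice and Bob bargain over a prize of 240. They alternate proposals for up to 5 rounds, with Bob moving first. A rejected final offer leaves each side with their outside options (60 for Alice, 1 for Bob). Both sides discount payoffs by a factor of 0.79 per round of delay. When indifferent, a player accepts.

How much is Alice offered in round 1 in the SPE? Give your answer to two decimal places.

By backward induction:
Round 5 (Bob proposes): Alice gets 60 if talks fail, so Bob offers 60 and keeps 180.
Round 4 (Alice proposes): Bob can get 180 next round, worth 0.79 × 180 = 142.2 now. Alice offers 142.2 and keeps 240 − 142.2 = 97.8.
Round 3 (Bob proposes): Alice can get 97.8 next round, worth 0.79 × 97.8 = 77.262 now; Bob offers that and keeps 162.738.
Round 2 (Alice proposes): Bob can get 162.738 next round, worth 0.79 × 162.738 = 128.56302 now. Alice offers 128.56302 and keeps 240 − 128.56302 = 111.43698.
Round 1 (Bob proposes): Alice can get 111.43698 next round, worth 0.79 × 111.43698 = 88.0352142 now, so Bob offers 88.0352142, keeping 151.9647858.

88.04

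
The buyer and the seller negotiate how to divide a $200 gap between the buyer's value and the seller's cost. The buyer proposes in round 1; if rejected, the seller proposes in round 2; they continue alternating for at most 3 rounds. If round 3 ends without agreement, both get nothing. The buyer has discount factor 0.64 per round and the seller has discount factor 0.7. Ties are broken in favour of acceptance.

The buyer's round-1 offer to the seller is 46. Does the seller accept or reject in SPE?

Reject

Work out the seller's continuation value if the offer is rejected.
Round 3 (the buyer proposes): the seller will accept anything ≥ 0, so the buyer offers 0 and keeps 200.
Round 2 (the seller proposes): the buyer can get 200 next round, worth 0.64 × 200 = 128 now; the seller offers that and keeps 72.
So by rejecting in round 1, the seller gets 72 next round, worth 0.7 × 72 = 50.4 now.
Offer 46 < 50.4, so the seller rejects.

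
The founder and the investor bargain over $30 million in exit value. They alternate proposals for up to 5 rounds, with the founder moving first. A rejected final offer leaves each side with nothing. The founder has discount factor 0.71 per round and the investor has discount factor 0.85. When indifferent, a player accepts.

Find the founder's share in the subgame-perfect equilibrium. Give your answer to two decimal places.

Round 5 (the founder proposes): the investor will accept anything ≥ 0, so the founder offers 0 and keeps 30.
Round 4 (the investor proposes): the founder can get 30 next round, worth 0.71 × 30 = 21.3 now. The investor offers 21.3 and keeps 30 − 21.3 = 8.7.
Round 3 (the founder proposes): the investor can get 8.7 next round, worth 0.85 × 8.7 = 7.395 now; the founder offers that and keeps 22.605.
Round 2 (the investor proposes): the founder can get 22.605 next round, worth 0.71 × 22.605 = 16.04955 now, so the investor offers 16.04955, keeping 13.95045.
Round 1 (the founder proposes): the investor can get 13.95045 next round, worth 0.85 × 13.95045 = 11.8578825 now, so the founder offers 11.8578825, keeping 18.1421175.

18.14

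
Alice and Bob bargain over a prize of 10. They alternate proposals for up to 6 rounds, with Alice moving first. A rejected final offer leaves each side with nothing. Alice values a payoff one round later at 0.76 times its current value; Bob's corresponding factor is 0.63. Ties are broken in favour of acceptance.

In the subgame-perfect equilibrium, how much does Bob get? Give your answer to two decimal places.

3.68

Round 6 (Bob proposes): rejection yields 0 for Alice; Bob offers 0 and keeps 10.
Round 5 (Alice proposes): Bob can get 10 next round, worth 0.63 × 10 = 6.3 now, so Alice offers 6.3, keeping 3.7.
Round 4 (Bob proposes): Alice can get 3.7 next round, worth 0.76 × 3.7 = 2.812 now. Bob offers 2.812 and keeps 10 − 2.812 = 7.188.
Round 3 (Alice proposes): Bob can get 7.188 next round, worth 0.63 × 7.188 = 4.52844 now, so Alice offers 4.52844, keeping 5.47156.
Round 2 (Bob proposes): Alice can get 5.47156 next round, worth 0.76 × 5.47156 = 4.1583856 now, so Bob offers 4.1583856, keeping 5.8416144.
Round 1 (Alice proposes): Bob can get 5.8416144 next round, worth 0.63 × 5.8416144 = 3.680217072 now; Alice offers that and keeps 6.319782928.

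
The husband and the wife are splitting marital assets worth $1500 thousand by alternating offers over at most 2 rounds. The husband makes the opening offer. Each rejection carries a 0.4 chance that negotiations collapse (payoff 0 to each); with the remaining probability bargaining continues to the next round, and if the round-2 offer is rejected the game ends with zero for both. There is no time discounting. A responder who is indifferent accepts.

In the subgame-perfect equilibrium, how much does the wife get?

900

Round 2 (the wife proposes): rejection yields 0 for the husband; the wife offers 0 and keeps 1500.
Round 1 (the husband proposes): rejecting gives the wife an expected 0.6 × 1500 = 900. The husband offers 900 and keeps 1500 − 900 = 600.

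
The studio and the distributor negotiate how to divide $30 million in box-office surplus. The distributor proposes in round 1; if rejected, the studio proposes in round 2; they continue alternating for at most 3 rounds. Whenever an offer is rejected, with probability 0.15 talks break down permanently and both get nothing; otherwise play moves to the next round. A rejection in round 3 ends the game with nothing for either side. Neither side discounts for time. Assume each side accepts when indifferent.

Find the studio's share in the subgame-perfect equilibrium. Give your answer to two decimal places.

By backward induction:
Round 3 (the distributor proposes): rejection yields 0 for the studio; the distributor offers 0 and keeps 30.
Round 2 (the studio proposes): rejecting gives the distributor an expected 0.85 × 30 = 25.5. The studio offers 25.5 and keeps 30 − 25.5 = 4.5.
Round 1 (the distributor proposes): rejecting gives the studio an expected 0.85 × 4.5 = 3.825; the distributor offers that and keeps 26.175.

3.83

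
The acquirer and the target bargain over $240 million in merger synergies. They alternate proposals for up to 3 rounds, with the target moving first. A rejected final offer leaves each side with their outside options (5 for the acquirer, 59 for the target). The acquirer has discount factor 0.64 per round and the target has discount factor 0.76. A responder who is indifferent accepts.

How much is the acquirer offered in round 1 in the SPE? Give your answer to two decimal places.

39.30

Round 3 (the target proposes): the acquirer gets 5 if talks fail, so the target offers 5 and keeps 235.
Round 2 (the acquirer proposes): the target can get 235 next round, worth 0.76 × 235 = 178.6 now; the acquirer offers that and keeps 61.4.
Round 1 (the target proposes): the acquirer can get 61.4 next round, worth 0.64 × 61.4 = 39.296 now. The target offers 39.296 and keeps 240 − 39.296 = 200.704.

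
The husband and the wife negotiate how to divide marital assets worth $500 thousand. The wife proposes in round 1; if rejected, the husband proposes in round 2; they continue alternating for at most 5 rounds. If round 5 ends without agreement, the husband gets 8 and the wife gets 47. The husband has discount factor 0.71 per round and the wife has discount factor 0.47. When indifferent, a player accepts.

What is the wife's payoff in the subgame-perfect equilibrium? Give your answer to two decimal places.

248.17

Round 5 (the wife proposes): the husband gets 8 if talks fail, so the wife offers 8 and keeps 492.
Round 4 (the husband proposes): the wife can get 492 next round, worth 0.47 × 492 = 231.24 now, so the husband offers 231.24, keeping 268.76.
Round 3 (the wife proposes): the husband can get 268.76 next round, worth 0.71 × 268.76 = 190.8196 now; the wife offers that and keeps 309.1804.
Round 2 (the husband proposes): the wife can get 309.1804 next round, worth 0.47 × 309.1804 = 145.314788 now. The husband offers 145.314788 and keeps 500 − 145.314788 = 354.685212.
Round 1 (the wife proposes): the husband can get 354.685212 next round, worth 0.71 × 354.685212 = 251.82650052 now; the wife offers that and keeps 248.17349948.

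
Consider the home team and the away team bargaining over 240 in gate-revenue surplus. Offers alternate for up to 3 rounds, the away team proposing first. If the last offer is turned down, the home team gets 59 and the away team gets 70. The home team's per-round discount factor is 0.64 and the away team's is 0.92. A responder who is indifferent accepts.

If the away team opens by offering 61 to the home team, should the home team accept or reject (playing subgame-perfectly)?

Round 3 (the away team proposes): the home team gets 59 if talks fail, so the away team offers 59 and keeps 181.
Round 2 (the home team proposes): the away team can get 181 next round, worth 0.92 × 181 = 166.52 now, so the home team offers 166.52, keeping 73.48.
So by rejecting in round 1, the home team gets 73.48 next round, worth 0.64 × 73.48 = 47.0272 now.
Offer 61 ≥ 47.0272, so the home team accepts.

Accept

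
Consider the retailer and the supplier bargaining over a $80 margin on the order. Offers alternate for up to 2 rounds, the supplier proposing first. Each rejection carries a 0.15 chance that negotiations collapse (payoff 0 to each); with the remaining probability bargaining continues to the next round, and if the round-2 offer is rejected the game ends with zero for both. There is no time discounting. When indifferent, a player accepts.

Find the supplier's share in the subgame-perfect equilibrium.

12

Round 2 (the retailer proposes): rejection yields 0 for the supplier; the retailer offers 0 and keeps 80.
Round 1 (the supplier proposes): rejecting gives the retailer an expected 0.85 × 80 = 68. The supplier offers 68 and keeps 80 − 68 = 12.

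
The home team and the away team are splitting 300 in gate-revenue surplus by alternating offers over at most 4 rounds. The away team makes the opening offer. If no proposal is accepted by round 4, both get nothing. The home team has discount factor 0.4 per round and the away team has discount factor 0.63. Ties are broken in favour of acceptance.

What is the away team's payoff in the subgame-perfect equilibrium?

Round 4 (the home team proposes): the away team will accept anything ≥ 0, so the home team offers 0 and keeps 300.
Round 3 (the away team proposes): the home team can get 300 next round, worth 0.4 × 300 = 120 now. The away team offers 120 and keeps 300 − 120 = 180.
Round 2 (the home team proposes): the away team can get 180 next round, worth 0.63 × 180 = 113.4 now; the home team offers that and keeps 186.6.
Round 1 (the away team proposes): the home team can get 186.6 next round, worth 0.4 × 186.6 = 74.64 now. The away team offers 74.64 and keeps 300 − 74.64 = 225.36.

225.36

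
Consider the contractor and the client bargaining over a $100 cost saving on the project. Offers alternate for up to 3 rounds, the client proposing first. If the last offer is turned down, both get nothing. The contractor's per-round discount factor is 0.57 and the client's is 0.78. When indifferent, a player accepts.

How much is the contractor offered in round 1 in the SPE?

Round 3 (the client proposes): rejection yields 0 for the contractor; the client offers 0 and keeps 100.
Round 2 (the contractor proposes): the client can get 100 next round, worth 0.78 × 100 = 78 now; the contractor offers that and keeps 22.
Round 1 (the client proposes): the contractor can get 22 next round, worth 0.57 × 22 = 12.54 now. The client offers 12.54 and keeps 100 − 12.54 = 87.46.

12.54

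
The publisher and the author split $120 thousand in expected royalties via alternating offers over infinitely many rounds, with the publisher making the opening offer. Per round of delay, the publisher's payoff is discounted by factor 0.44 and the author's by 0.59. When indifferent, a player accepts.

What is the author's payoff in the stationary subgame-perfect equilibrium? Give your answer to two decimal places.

53.55

Let x be the publisher's share when the publisher proposes and y be the author's share when the author proposes.
The author accepts iff offered ≥ 0.59·y, so x = 120 − 0.59y. Symmetrically y = 120 − 0.44x.
Substituting: x = 120 − 0.59(120 − 0.44x), giving x(1 − 0.44·0.59) = 120(1 − 0.59).
So x = 120 × 0.41 / 0.7404 ≈ 66.4506, and the author receives 120 − x ≈ 53.5494.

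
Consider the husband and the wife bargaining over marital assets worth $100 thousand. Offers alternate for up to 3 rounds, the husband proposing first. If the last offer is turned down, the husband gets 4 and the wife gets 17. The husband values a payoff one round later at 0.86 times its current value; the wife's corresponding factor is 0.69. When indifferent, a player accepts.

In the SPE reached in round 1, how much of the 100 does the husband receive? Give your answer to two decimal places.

80.25

Round 3 (the husband proposes): the wife gets 17 if talks fail, so the husband offers 17 and keeps 83.
Round 2 (the wife proposes): the husband can get 83 next round, worth 0.86 × 83 = 71.38 now; the wife offers that and keeps 28.62.
Round 1 (the husband proposes): the wife can get 28.62 next round, worth 0.69 × 28.62 = 19.7478 now, so the husband offers 19.7478, keeping 80.2522.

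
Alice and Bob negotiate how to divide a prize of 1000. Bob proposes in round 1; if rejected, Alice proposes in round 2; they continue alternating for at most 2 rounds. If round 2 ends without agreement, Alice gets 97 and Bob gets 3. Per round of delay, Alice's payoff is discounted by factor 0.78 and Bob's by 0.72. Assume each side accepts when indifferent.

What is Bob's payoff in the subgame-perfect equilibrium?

Round 2 (Alice proposes): Bob gets 3 if talks fail, so Alice offers 3 and keeps 997.
Round 1 (Bob proposes): Alice can get 997 next round, worth 0.78 × 997 = 777.66 now, so Bob offers 777.66, keeping 222.34.

222.34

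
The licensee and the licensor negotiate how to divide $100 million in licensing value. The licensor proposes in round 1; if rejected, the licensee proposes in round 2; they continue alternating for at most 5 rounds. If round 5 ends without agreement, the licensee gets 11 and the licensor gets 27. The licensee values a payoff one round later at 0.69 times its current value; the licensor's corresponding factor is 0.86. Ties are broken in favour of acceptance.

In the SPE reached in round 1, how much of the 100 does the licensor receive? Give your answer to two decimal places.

Round 5 (the licensor proposes): the licensee gets 11 if talks fail, so the licensor offers 11 and keeps 89.
Round 4 (the licensee proposes): the licensor can get 89 next round, worth 0.86 × 89 = 76.54 now. The licensee offers 76.54 and keeps 100 − 76.54 = 23.46.
Round 3 (the licensor proposes): the licensee can get 23.46 next round, worth 0.69 × 23.46 = 16.1874 now, so the licensor offers 16.1874, keeping 83.8126.
Round 2 (the licensee proposes): the licensor can get 83.8126 next round, worth 0.86 × 83.8126 = 72.078836 now, so the licensee offers 72.078836, keeping 27.921164.
Round 1 (the licensor proposes): the licensee can get 27.921164 next round, worth 0.69 × 27.921164 = 19.26560316 now, so the licensor offers 19.26560316, keeping 80.73439684.

80.73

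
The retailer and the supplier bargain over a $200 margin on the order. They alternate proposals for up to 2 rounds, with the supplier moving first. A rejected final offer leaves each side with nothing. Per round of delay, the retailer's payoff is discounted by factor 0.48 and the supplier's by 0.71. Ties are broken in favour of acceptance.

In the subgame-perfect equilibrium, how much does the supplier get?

104

Solve by backward induction from round 2.
Round 2 (the retailer proposes): the supplier will accept anything ≥ 0, so the retailer offers 0 and keeps 200.
Round 1 (the supplier proposes): the retailer can get 200 next round, worth 0.48 × 200 = 96 now, so the supplier offers 96, keeping 104.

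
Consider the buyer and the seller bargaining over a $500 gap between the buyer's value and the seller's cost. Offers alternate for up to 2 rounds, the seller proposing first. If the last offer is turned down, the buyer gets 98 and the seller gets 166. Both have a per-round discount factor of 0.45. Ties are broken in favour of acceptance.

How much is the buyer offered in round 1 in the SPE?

Round 2 (the buyer proposes): the seller gets 166 if talks fail, so the buyer offers 166 and keeps 334.
Round 1 (the seller proposes): the buyer can get 334 next round, worth 0.45 × 334 = 150.3 now. The seller offers 150.3 and keeps 500 − 150.3 = 349.7.

150.3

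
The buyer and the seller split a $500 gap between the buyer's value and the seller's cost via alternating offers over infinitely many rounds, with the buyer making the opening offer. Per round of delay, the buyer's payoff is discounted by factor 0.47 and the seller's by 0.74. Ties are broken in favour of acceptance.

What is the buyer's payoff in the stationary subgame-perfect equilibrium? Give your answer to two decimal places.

In a stationary SPE each proposer offers the other exactly their discounted continuation value.
If the buyer keeps x when proposing and the seller keeps y when proposing, then x = 500 − 0.74y and y = 500 − 0.47x.
Solving: x = 500(1 − 0.74) / (1 − 0.47·0.74) = 130 / 0.6522 ≈ 199.3254.
The seller gets 500 − 199.3254 ≈ 300.6746.

199.33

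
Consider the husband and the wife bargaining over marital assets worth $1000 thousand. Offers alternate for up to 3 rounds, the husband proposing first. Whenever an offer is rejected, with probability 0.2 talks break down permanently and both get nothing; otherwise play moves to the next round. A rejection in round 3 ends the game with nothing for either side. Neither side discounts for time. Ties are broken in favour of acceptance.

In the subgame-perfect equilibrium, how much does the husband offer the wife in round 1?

Round 3 (the husband proposes): the wife will accept anything ≥ 0, so the husband offers 0 and keeps 1000.
Round 2 (the wife proposes): rejecting gives the husband an expected 0.8 × 1000 = 800, so the wife offers 800, keeping 200.
Round 1 (the husband proposes): rejecting gives the wife an expected 0.8 × 200 = 160; the husband offers that and keeps 840.

160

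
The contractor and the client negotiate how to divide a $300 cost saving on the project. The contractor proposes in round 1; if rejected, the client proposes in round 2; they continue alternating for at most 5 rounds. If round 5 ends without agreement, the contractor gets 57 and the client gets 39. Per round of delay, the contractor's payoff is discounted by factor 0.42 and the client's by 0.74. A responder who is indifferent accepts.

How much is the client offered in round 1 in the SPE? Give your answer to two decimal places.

172.55

Round 5 (the contractor proposes): the client gets 39 if talks fail, so the contractor offers 39 and keeps 261.
Round 4 (the client proposes): the contractor can get 261 next round, worth 0.42 × 261 = 109.62 now. The client offers 109.62 and keeps 300 − 109.62 = 190.38.
Round 3 (the contractor proposes): the client can get 190.38 next round, worth 0.74 × 190.38 = 140.8812 now, so the contractor offers 140.8812, keeping 159.1188.
Round 2 (the client proposes): the contractor can get 159.1188 next round, worth 0.42 × 159.1188 = 66.829896 now; the client offers that and keeps 233.170104.
Round 1 (the contractor proposes): the client can get 233.170104 next round, worth 0.74 × 233.170104 = 172.54587696 now. The contractor offers 172.54587696 and keeps 300 − 172.54587696 = 127.45412304.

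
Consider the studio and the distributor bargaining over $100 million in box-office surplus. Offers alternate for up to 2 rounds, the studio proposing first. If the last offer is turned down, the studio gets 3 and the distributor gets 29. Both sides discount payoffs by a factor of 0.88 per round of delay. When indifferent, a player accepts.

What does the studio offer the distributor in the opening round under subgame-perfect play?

85.36

Round 2 (the distributor proposes): the studio gets 3 if talks fail, so the distributor offers 3 and keeps 97.
Round 1 (the studio proposes): the distributor can get 97 next round, worth 0.88 × 97 = 85.36 now, so the studio offers 85.36, keeping 14.64.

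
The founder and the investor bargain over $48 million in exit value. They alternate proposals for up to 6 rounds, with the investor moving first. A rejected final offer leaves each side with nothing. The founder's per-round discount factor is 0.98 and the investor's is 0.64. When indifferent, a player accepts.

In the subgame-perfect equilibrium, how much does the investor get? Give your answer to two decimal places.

1.94

By backward induction:
Round 6 (the founder proposes): the investor will accept anything ≥ 0, so the founder offers 0 and keeps 48.
Round 5 (the investor proposes): the founder can get 48 next round, worth 0.98 × 48 = 47.04 now, so the investor offers 47.04, keeping 0.96.
Round 4 (the founder proposes): the investor can get 0.96 next round, worth 0.64 × 0.96 = 0.6144 now. The founder offers 0.6144 and keeps 48 − 0.6144 = 47.3856.
Round 3 (the investor proposes): the founder can get 47.3856 next round, worth 0.98 × 47.3856 = 46.437888 now, so the investor offers 46.437888, keeping 1.562112.
Round 2 (the founder proposes): the investor can get 1.562112 next round, worth 0.64 × 1.562112 = 0.99975168 now. The founder offers 0.99975168 and keeps 48 − 0.99975168 = 47.00024832.
Round 1 (the investor proposes): the founder can get 47.00024832 next round, worth 0.98 × 47.00024832 = 46.0602433536 now; the investor offers that and keeps 1.9397566464.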